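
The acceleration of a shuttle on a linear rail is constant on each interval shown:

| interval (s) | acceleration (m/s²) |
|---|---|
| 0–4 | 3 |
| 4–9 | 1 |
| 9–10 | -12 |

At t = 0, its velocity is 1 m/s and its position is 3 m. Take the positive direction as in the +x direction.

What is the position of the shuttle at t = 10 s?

On each constant-a segment, Δv = aΔt and Δx = v₀Δt + ½aΔt²; chain segment to segment.
0–4 s: v starts 1 m/s; Δx = 1·4 + ½·3·4² = 28 m; v ends 13 m/s.
4–9 s: v starts 13 m/s; Δx = 13·5 + ½·1·5² = 77.5 m; v ends 18 m/s.
9–10 s: v starts 18 m/s; Δx = 18·1 + ½·-12·1² = 12 m; v ends 6 m/s.
x(10) = 3 + Σ Δx = 120.5 m.

120.5 m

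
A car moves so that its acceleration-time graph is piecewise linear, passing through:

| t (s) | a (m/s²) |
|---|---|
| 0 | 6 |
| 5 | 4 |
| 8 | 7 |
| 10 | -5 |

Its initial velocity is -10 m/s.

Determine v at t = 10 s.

33.5 m/s

Δv equals the area under the a-t graph; then v = v₀ + Δv.
0–5 s: ½(6 + 4)(5) = 25 m/s
5–8 s: ½(4 + 7)(3) = 16.5 m/s
8–10 s: ½(7 + -5)(2) = 2 m/s
Δv = 43.5 m/s, so v(10) = -10 + (43.5) = 33.5 m/s.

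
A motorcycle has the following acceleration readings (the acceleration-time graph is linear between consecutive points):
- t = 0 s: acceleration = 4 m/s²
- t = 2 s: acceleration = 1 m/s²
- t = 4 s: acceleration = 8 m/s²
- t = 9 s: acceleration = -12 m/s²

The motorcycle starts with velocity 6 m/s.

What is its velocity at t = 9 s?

10 m/s

Δv equals the area under the a-t graph; then v = v₀ + Δv.
0–2 s: ½(4 + 1)(2) = 5 m/s
2–4 s: ½(1 + 8)(2) = 9 m/s
4–9 s: ½(8 + -12)(5) = -10 m/s
Δv = 4 m/s, so v(9) = 6 + (4) = 10 m/s.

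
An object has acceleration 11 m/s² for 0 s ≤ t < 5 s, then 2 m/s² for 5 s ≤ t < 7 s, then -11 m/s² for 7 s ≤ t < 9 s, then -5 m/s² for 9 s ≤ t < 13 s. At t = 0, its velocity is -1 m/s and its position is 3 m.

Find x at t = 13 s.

445.5 m

On each constant-a segment, Δv = aΔt and Δx = v₀Δt + ½aΔt²; chain segment to segment.
0–5 s: v starts -1 m/s; Δx = -1·5 + ½·11·5² = 132.5 m; v ends 54 m/s.
5–7 s: v starts 54 m/s; Δx = 54·2 + ½·2·2² = 112 m; v ends 58 m/s.
7–9 s: v starts 58 m/s; Δx = 58·2 + ½·-11·2² = 94 m; v ends 36 m/s.
9–13 s: v starts 36 m/s; Δx = 36·4 + ½·-5·4² = 104 m; v ends 16 m/s.
x(13) = 3 + Σ Δx = 445.5 m.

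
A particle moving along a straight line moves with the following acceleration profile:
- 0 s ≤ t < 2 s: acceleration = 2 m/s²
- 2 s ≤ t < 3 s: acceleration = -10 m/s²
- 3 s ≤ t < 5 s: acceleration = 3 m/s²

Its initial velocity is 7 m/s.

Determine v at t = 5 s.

7 m/s

Δv equals the area under the a-t graph; then v = v₀ + Δv.
0–2 s: 2 × 2 = 4 m/s
2–3 s: -10 × 1 = -10 m/s
3–5 s: 3 × 2 = 6 m/s
Δv = 0 m/s, so v(5) = 7 + (0) = 7 m/s.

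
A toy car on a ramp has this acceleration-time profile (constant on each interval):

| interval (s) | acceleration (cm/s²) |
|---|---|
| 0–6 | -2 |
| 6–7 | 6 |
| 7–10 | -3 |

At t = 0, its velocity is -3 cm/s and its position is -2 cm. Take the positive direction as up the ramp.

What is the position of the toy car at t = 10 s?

On each constant-a segment, Δv = aΔt and Δx = v₀Δt + ½aΔt²; chain segment to segment.
0–6 s: v starts -3 cm/s; Δx = -3·6 + ½·-2·6² = -54 cm; v ends -15 cm/s.
6–7 s: v starts -15 cm/s; Δx = -15·1 + ½·6·1² = -12 cm; v ends -9 cm/s.
7–10 s: v starts -9 cm/s; Δx = -9·3 + ½·-3·3² = -40.5 cm; v ends -18 cm/s.
x(10) = -2 + Σ Δx = -108.5 cm.

-108.5 cm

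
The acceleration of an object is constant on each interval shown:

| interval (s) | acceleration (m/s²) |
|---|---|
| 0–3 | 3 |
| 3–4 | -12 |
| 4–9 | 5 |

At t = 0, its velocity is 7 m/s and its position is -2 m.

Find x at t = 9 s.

125 m

On each constant-a segment, Δv = aΔt and Δx = v₀Δt + ½aΔt²; chain segment to segment.
0–3 s: v starts 7 m/s; Δx = 7·3 + ½·3·3² = 34.5 m; v ends 16 m/s.
3–4 s: v starts 16 m/s; Δx = 16·1 + ½·-12·1² = 10 m; v ends 4 m/s.
4–9 s: v starts 4 m/s; Δx = 4·5 + ½·5·5² = 82.5 m; v ends 29 m/s.
x(9) = -2 + Σ Δx = 125 m.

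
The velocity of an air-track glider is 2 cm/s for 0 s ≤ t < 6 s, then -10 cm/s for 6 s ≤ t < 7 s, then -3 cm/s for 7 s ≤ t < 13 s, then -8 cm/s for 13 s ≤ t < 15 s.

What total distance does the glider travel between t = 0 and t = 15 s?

56 cm

Distance (not displacement) is the total path length: add the absolute areas under v-t.
0–6 s: |2| × 6 = 12 cm
6–7 s: |-10| × 1 = 10 cm
7–13 s: |-3| × 6 = 18 cm
13–15 s: |-8| × 2 = 16 cm
Total distance = 56 cm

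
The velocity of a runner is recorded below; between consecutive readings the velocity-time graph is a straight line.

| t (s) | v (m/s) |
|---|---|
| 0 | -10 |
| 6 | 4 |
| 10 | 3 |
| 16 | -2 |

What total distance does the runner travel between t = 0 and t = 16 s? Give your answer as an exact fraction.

Total distance travelled is ∫|v| dt — sum the magnitudes of each area piece.
0–6 s: v = 0 at t = 30/7 s; triangle areas 150/7 + 24/7 = 174/7 m
6–10 s: |½(4 + 3)(4)| = 14 m
10–16 s: v = 0 at t = 13.6 s; triangle areas 5.4 + 2.4 = 7.8 m
Total distance = 1633/35 m

1633/35 m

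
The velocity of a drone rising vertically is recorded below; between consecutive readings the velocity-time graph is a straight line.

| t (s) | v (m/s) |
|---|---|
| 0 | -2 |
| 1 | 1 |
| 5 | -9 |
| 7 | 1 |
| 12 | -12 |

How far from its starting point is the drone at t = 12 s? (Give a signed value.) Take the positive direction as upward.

-52 m

Displacement is the signed area under the v-t curve.
0–1 s: ½(-2 + 1)(1) = -0.5 m
1–5 s: ½(1 + -9)(4) = -16 m
5–7 s: ½(-9 + 1)(2) = -8 m
7–12 s: ½(1 + -12)(5) = -27.5 m
Net displacement = -52 m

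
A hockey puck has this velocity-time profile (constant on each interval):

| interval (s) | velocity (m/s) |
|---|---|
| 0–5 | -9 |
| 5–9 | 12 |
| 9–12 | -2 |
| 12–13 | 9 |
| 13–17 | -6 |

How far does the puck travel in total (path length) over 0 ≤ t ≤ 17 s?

132 m

Total distance travelled is ∫|v| dt — sum the magnitudes of each area piece.
0–5 s: |-9| × 5 = 45 m
5–9 s: |12| × 4 = 48 m
9–12 s: |-2| × 3 = 6 m
12–13 s: |9| × 1 = 9 m
13–17 s: |-6| × 4 = 24 m
Total distance = 132 m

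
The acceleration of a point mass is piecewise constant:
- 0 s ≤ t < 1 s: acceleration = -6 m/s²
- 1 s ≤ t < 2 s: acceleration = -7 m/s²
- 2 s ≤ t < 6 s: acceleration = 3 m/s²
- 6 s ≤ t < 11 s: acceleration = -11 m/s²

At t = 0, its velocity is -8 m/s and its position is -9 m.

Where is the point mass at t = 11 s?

-280 m

On each constant-a segment, Δv = aΔt and Δx = v₀Δt + ½aΔt²; chain segment to segment.
0–1 s: v starts -8 m/s; Δx = -8·1 + ½·-6·1² = -11 m; v ends -14 m/s.
1–2 s: v starts -14 m/s; Δx = -14·1 + ½·-7·1² = -17.5 m; v ends -21 m/s.
2–6 s: v starts -21 m/s; Δx = -21·4 + ½·3·4² = -60 m; v ends -9 m/s.
6–11 s: v starts -9 m/s; Δx = -9·5 + ½·-11·5² = -182.5 m; v ends -64 m/s.
x(11) = -9 + Σ Δx = -280 m.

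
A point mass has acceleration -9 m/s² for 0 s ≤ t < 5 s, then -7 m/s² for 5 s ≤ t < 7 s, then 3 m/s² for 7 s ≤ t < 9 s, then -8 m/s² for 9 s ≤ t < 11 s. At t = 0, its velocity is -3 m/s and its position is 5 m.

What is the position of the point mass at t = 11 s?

-478.5 m

On each constant-a segment, Δv = aΔt and Δx = v₀Δt + ½aΔt²; chain segment to segment.
0–5 s: v starts -3 m/s; Δx = -3·5 + ½·-9·5² = -127.5 m; v ends -48 m/s.
5–7 s: v starts -48 m/s; Δx = -48·2 + ½·-7·2² = -110 m; v ends -62 m/s.
7–9 s: v starts -62 m/s; Δx = -62·2 + ½·3·2² = -118 m; v ends -56 m/s.
9–11 s: v starts -56 m/s; Δx = -56·2 + ½·-8·2² = -128 m; v ends -72 m/s.
x(11) = 5 + Σ Δx = -478.5 m.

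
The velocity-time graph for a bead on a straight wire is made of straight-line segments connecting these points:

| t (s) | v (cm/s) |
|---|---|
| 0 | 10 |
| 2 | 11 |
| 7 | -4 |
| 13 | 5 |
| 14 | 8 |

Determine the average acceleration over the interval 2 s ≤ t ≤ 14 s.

Average acceleration = Δv/Δt = (8 − 11)/(14 − 2) = -0.25 cm/s².

-0.25 cm/s²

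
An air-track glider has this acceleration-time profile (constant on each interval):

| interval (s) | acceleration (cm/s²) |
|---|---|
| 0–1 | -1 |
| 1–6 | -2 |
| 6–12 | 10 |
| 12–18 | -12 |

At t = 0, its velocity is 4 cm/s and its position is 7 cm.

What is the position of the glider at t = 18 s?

On each constant-a segment, Δv = aΔt and Δx = v₀Δt + ½aΔt²; chain segment to segment.
0–1 s: v starts 4 cm/s; Δx = 4·1 + ½·-1·1² = 3.5 cm; v ends 3 cm/s.
1–6 s: v starts 3 cm/s; Δx = 3·5 + ½·-2·5² = -10 cm; v ends -7 cm/s.
6–12 s: v starts -7 cm/s; Δx = -7·6 + ½·10·6² = 138 cm; v ends 53 cm/s.
12–18 s: v starts 53 cm/s; Δx = 53·6 + ½·-12·6² = 102 cm; v ends -19 cm/s.
x(18) = 7 + Σ Δx = 240.5 cm.

240.5 cm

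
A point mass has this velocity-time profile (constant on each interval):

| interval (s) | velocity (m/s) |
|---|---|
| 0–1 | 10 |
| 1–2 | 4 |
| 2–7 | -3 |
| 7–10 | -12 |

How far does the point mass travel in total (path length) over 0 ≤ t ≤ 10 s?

Distance (not displacement) is the total path length: add the absolute areas under v-t.
0–1 s: |10| × 1 = 10 m
1–2 s: |4| × 1 = 4 m
2–7 s: |-3| × 5 = 15 m
7–10 s: |-12| × 3 = 36 m
Total distance = 65 m

65 m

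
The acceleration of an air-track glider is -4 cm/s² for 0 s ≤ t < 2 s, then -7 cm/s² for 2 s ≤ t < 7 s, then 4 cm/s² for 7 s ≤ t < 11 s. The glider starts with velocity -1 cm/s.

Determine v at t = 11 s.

-28 cm/s

Δv equals the area under the a-t graph; then v = v₀ + Δv.
0–2 s: -4 × 2 = -8 cm/s
2–7 s: -7 × 5 = -35 cm/s
7–11 s: 4 × 4 = 16 cm/s
Δv = -27 cm/s, so v(11) = -1 + (-27) = -28 cm/s.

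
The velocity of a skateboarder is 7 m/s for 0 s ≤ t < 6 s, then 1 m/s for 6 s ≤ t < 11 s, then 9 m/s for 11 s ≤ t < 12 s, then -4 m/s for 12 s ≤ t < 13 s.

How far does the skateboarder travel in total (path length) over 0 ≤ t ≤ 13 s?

60 m

Total distance travelled is ∫|v| dt — sum the magnitudes of each area piece.
0–6 s: |7| × 6 = 42 m
6–11 s: |1| × 5 = 5 m
11–12 s: |9| × 1 = 9 m
12–13 s: |-4| × 1 = 4 m
Total distance = 60 m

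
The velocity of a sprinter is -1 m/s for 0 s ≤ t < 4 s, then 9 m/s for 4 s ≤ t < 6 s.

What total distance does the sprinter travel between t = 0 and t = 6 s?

Distance (not displacement) is the total path length: add the absolute areas under v-t.
0–4 s: |-1| × 4 = 4 m
4–6 s: |9| × 2 = 18 m
Total distance = 22 m

22 m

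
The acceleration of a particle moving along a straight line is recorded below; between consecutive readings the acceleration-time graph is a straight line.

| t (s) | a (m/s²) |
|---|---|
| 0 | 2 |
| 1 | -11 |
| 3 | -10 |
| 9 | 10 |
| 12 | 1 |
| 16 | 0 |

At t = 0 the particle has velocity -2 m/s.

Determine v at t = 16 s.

Δv equals the area under the a-t graph; then v = v₀ + Δv.
0–1 s: ½(2 + -11)(1) = -4.5 m/s
1–3 s: ½(-11 + -10)(2) = -21 m/s
3–9 s: ½(-10 + 10)(6) = 0 m/s
9–12 s: ½(10 + 1)(3) = 16.5 m/s
12–16 s: ½(1 + 0)(4) = 2 m/s
Δv = -7 m/s, so v(16) = -2 + (-7) = -9 m/s.

-9 m/s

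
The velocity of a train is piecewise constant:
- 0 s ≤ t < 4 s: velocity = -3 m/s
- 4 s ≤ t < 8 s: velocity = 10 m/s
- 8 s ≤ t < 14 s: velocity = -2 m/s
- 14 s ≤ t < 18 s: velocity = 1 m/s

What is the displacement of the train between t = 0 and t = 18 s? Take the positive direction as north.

20 m

Net displacement equals the area under the velocity-time graph (areas below the axis count negative).
0–4 s: -3 × 4 = -12 m
4–8 s: 10 × 4 = 40 m
8–14 s: -2 × 6 = -12 m
14–18 s: 1 × 4 = 4 m
Net displacement = 20 m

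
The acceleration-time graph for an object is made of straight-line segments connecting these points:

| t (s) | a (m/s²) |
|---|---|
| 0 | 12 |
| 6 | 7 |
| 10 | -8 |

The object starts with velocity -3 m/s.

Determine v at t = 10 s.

Δv equals the area under the a-t graph; then v = v₀ + Δv.
0–6 s: ½(12 + 7)(6) = 57 m/s
6–10 s: ½(7 + -8)(4) = -2 m/s
Δv = 55 m/s, so v(10) = -3 + (55) = 52 m/s.

52 m/s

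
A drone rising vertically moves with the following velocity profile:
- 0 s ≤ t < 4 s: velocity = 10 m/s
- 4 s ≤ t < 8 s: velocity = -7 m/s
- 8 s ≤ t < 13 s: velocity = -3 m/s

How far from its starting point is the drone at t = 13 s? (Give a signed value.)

Displacement is the signed area under the v-t curve.
0–4 s: 10 × 4 = 40 m
4–8 s: -7 × 4 = -28 m
8–13 s: -3 × 5 = -15 m
Net displacement = -3 m

-3 m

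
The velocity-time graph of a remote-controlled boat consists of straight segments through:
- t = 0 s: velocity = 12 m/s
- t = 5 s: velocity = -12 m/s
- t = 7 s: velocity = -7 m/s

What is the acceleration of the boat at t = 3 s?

-4.8 m/s²

Acceleration is the slope of the v-t graph on 0–5 s: (-12 − 12)/(5 − 0) = -4.8 m/s².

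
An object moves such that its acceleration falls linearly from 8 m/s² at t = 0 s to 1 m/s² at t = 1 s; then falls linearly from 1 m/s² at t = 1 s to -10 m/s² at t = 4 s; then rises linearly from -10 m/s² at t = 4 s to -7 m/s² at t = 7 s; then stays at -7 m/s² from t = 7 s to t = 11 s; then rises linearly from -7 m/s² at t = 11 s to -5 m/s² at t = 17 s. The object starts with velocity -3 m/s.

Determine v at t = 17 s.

-101.5 m/s

Δv equals the area under the a-t graph; then v = v₀ + Δv.
0–1 s: ½(8 + 1)(1) = 4.5 m/s
1–4 s: ½(1 + -10)(3) = -13.5 m/s
4–7 s: ½(-10 + -7)(3) = -25.5 m/s
7–11 s: -7 × 4 = -28 m/s
11–17 s: ½(-7 + -5)(6) = -36 m/s
Δv = -98.5 m/s, so v(17) = -3 + (-98.5) = -101.5 m/s.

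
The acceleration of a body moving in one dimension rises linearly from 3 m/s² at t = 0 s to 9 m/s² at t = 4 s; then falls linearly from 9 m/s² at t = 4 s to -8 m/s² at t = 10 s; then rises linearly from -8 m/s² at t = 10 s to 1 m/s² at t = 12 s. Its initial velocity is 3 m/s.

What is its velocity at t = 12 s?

23 m/s

Δv equals the area under the a-t graph; then v = v₀ + Δv.
0–4 s: ½(3 + 9)(4) = 24 m/s
4–10 s: ½(9 + -8)(6) = 3 m/s
10–12 s: ½(-8 + 1)(2) = -7 m/s
Δv = 20 m/s, so v(12) = 3 + (20) = 23 m/s.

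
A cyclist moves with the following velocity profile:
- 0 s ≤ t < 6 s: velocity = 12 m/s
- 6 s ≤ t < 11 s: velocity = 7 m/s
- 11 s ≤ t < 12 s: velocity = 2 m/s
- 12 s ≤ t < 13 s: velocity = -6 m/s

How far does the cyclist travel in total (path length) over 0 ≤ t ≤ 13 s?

115 m

Distance (not displacement) is the total path length: add the absolute areas under v-t.
0–6 s: |12| × 6 = 72 m
6–11 s: |7| × 5 = 35 m
11–12 s: |2| × 1 = 2 m
12–13 s: |-6| × 1 = 6 m
Total distance = 115 m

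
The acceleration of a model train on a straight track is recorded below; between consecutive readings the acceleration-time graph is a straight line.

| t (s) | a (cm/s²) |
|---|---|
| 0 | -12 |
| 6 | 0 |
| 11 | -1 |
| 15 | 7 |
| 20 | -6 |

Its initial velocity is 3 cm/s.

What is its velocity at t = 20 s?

-21 cm/s

Δv equals the area under the a-t graph; then v = v₀ + Δv.
0–6 s: ½(-12 + 0)(6) = -36 cm/s
6–11 s: ½(0 + -1)(5) = -2.5 cm/s
11–15 s: ½(-1 + 7)(4) = 12 cm/s
15–20 s: ½(7 + -6)(5) = 2.5 cm/s
Δv = -24 cm/s, so v(20) = 3 + (-24) = -21 cm/s.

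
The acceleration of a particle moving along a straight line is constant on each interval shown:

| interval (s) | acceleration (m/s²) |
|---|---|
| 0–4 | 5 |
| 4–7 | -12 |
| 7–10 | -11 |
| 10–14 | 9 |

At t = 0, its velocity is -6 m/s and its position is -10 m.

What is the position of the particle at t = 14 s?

On each constant-a segment, Δv = aΔt and Δx = v₀Δt + ½aΔt²; chain segment to segment.
0–4 s: v starts -6 m/s; Δx = -6·4 + ½·5·4² = 16 m; v ends 14 m/s.
4–7 s: v starts 14 m/s; Δx = 14·3 + ½·-12·3² = -12 m; v ends -22 m/s.
7–10 s: v starts -22 m/s; Δx = -22·3 + ½·-11·3² = -115.5 m; v ends -55 m/s.
10–14 s: v starts -55 m/s; Δx = -55·4 + ½·9·4² = -148 m; v ends -19 m/s.
x(14) = -10 + Σ Δx = -269.5 m.

-269.5 m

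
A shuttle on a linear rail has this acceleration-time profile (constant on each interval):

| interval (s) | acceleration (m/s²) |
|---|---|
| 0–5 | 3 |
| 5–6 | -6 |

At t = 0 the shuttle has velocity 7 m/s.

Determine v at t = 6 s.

Δv equals the area under the a-t graph; then v = v₀ + Δv.
0–5 s: 3 × 5 = 15 m/s
5–6 s: -6 × 1 = -6 m/s
Δv = 9 m/s, so v(6) = 7 + (9) = 16 m/s.

16 m/s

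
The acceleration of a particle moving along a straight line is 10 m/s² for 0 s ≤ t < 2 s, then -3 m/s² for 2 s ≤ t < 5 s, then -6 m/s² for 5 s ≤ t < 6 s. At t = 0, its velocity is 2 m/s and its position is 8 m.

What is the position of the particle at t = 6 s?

94.5 m

On each constant-a segment, Δv = aΔt and Δx = v₀Δt + ½aΔt²; chain segment to segment.
0–2 s: v starts 2 m/s; Δx = 2·2 + ½·10·2² = 24 m; v ends 22 m/s.
2–5 s: v starts 22 m/s; Δx = 22·3 + ½·-3·3² = 52.5 m; v ends 13 m/s.
5–6 s: v starts 13 m/s; Δx = 13·1 + ½·-6·1² = 10 m; v ends 7 m/s.
x(6) = 8 + Σ Δx = 94.5 m.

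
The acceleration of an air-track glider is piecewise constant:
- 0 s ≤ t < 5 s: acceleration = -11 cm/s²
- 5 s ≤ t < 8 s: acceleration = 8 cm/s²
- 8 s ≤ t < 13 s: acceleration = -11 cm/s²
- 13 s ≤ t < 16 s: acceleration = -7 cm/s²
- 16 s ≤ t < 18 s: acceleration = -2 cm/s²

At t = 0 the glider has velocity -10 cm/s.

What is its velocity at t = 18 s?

Δv equals the area under the a-t graph; then v = v₀ + Δv.
0–5 s: -11 × 5 = -55 cm/s
5–8 s: 8 × 3 = 24 cm/s
8–13 s: -11 × 5 = -55 cm/s
13–16 s: -7 × 3 = -21 cm/s
16–18 s: -2 × 2 = -4 cm/s
Δv = -111 cm/s, so v(18) = -10 + (-111) = -121 cm/s.

-121 cm/s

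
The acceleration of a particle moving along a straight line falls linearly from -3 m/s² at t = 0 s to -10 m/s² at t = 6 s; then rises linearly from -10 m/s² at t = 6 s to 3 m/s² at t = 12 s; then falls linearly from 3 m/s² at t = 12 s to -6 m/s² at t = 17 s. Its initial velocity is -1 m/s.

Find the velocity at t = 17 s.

-68.5 m/s

Δv equals the area under the a-t graph; then v = v₀ + Δv.
0–6 s: ½(-3 + -10)(6) = -39 m/s
6–12 s: ½(-10 + 3)(6) = -21 m/s
12–17 s: ½(3 + -6)(5) = -7.5 m/s
Δv = -67.5 m/s, so v(17) = -1 + (-67.5) = -68.5 m/s.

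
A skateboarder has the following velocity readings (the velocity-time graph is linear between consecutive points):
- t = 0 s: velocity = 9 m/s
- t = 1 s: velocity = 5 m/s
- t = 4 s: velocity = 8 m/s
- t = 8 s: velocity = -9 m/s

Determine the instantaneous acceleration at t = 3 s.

1 m/s²

Acceleration is the slope of the v-t graph on 1–4 s: (8 − 5)/(4 − 1) = 1 m/s².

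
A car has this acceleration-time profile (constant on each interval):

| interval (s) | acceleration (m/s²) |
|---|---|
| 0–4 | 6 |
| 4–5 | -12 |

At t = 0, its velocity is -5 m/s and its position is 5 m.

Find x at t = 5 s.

46 m

On each constant-a segment, Δv = aΔt and Δx = v₀Δt + ½aΔt²; chain segment to segment.
0–4 s: v starts -5 m/s; Δx = -5·4 + ½·6·4² = 28 m; v ends 19 m/s.
4–5 s: v starts 19 m/s; Δx = 19·1 + ½·-12·1² = 13 m; v ends 7 m/s.
x(5) = 5 + Σ Δx = 46 m.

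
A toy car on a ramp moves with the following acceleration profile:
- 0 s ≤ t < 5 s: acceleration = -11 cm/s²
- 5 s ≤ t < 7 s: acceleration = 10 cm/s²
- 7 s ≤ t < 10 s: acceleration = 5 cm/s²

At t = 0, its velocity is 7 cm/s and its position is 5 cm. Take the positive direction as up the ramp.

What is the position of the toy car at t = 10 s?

On each constant-a segment, Δv = aΔt and Δx = v₀Δt + ½aΔt²; chain segment to segment.
0–5 s: v starts 7 cm/s; Δx = 7·5 + ½·-11·5² = -102.5 cm; v ends -48 cm/s.
5–7 s: v starts -48 cm/s; Δx = -48·2 + ½·10·2² = -76 cm; v ends -28 cm/s.
7–10 s: v starts -28 cm/s; Δx = -28·3 + ½·5·3² = -61.5 cm; v ends -13 cm/s.
x(10) = 5 + Σ Δx = -235 cm.

-235 cm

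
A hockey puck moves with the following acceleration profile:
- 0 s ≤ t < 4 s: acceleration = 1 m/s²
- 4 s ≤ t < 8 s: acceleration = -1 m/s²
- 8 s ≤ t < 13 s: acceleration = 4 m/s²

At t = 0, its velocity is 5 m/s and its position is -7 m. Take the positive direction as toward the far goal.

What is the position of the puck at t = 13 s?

On each constant-a segment, Δv = aΔt and Δx = v₀Δt + ½aΔt²; chain segment to segment.
0–4 s: v starts 5 m/s; Δx = 5·4 + ½·1·4² = 28 m; v ends 9 m/s.
4–8 s: v starts 9 m/s; Δx = 9·4 + ½·-1·4² = 28 m; v ends 5 m/s.
8–13 s: v starts 5 m/s; Δx = 5·5 + ½·4·5² = 75 m; v ends 25 m/s.
x(13) = -7 + Σ Δx = 124 m.

124 m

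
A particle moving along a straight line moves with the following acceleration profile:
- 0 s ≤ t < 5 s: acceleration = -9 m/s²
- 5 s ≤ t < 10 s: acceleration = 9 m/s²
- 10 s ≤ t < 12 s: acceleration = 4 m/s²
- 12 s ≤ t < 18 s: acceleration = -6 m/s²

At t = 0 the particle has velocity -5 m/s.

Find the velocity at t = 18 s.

Δv equals the area under the a-t graph; then v = v₀ + Δv.
0–5 s: -9 × 5 = -45 m/s
5–10 s: 9 × 5 = 45 m/s
10–12 s: 4 × 2 = 8 m/s
12–18 s: -6 × 6 = -36 m/s
Δv = -28 m/s, so v(18) = -5 + (-28) = -33 m/s.

-33 m/s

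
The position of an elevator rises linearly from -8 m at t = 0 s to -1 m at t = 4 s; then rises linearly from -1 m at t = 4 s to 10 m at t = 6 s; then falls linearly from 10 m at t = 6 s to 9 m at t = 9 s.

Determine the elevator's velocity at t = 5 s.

Velocity is the slope of the x-t graph on 4–6 s: (10 − -1)/(6 − 4) = 5.5 m/s.

5.5 m/s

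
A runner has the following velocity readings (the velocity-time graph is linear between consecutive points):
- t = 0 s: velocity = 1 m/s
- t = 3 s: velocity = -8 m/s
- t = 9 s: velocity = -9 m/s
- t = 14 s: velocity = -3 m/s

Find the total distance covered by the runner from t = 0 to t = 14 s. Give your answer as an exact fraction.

551/6 m

Total distance travelled is ∫|v| dt — sum the magnitudes of each area piece.
0–3 s: v = 0 at t = 1/3 s; triangle areas 1/6 + 32/3 = 65/6 m
3–9 s: |½(-8 + -9)(6)| = 51 m
9–14 s: |½(-9 + -3)(5)| = 30 m
Total distance = 551/6 m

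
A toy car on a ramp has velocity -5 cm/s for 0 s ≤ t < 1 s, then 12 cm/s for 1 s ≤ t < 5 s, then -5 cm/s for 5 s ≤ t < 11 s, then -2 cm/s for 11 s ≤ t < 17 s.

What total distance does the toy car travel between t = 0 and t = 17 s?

95 cm

Distance (not displacement) is the total path length: add the absolute areas under v-t.
0–1 s: |-5| × 1 = 5 cm
1–5 s: |12| × 4 = 48 cm
5–11 s: |-5| × 6 = 30 cm
11–17 s: |-2| × 6 = 12 cm
Total distance = 95 cm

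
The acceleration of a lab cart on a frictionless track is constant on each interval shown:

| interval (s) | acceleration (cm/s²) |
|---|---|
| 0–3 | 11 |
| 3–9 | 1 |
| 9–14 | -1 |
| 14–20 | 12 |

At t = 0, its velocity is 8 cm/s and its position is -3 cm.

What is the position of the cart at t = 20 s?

1025 cm

On each constant-a segment, Δv = aΔt and Δx = v₀Δt + ½aΔt²; chain segment to segment.
0–3 s: v starts 8 cm/s; Δx = 8·3 + ½·11·3² = 73.5 cm; v ends 41 cm/s.
3–9 s: v starts 41 cm/s; Δx = 41·6 + ½·1·6² = 264 cm; v ends 47 cm/s.
9–14 s: v starts 47 cm/s; Δx = 47·5 + ½·-1·5² = 222.5 cm; v ends 42 cm/s.
14–20 s: v starts 42 cm/s; Δx = 42·6 + ½·12·6² = 468 cm; v ends 114 cm/s.
x(20) = -3 + Σ Δx = 1025 cm.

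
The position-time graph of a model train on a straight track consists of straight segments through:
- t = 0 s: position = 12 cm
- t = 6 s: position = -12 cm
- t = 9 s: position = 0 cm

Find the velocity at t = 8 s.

4 cm/s

Velocity is the slope of the x-t graph on 6–9 s: (0 − -12)/(9 − 6) = 4 cm/s.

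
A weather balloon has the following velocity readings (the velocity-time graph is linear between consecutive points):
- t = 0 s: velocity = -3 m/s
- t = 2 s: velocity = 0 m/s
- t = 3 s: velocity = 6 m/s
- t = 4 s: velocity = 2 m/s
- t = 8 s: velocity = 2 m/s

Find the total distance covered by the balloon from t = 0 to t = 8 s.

18 m

Total distance travelled is ∫|v| dt — sum the magnitudes of each area piece.
0–2 s: |½(-3 + 0)(2)| = 3 m
2–3 s: |½(0 + 6)(1)| = 3 m
3–4 s: |½(6 + 2)(1)| = 4 m
4–8 s: |2| × 4 = 8 m
Total distance = 18 m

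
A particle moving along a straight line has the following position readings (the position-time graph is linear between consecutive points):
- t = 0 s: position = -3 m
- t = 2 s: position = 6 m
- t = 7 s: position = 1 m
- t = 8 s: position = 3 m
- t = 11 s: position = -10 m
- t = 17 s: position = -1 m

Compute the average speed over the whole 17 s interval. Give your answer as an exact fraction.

Average speed = (total path length)/(elapsed time); on a piecewise-linear x-t graph the path length is Σ|Δx|.
0–2 s: |Δx| = |6 − -3| = 9 m
2–7 s: |Δx| = |1 − 6| = 5 m
7–8 s: |Δx| = |3 − 1| = 2 m
8–11 s: |Δx| = |-10 − 3| = 13 m
11–17 s: |Δx| = |-1 − -10| = 9 m
Total path = 38 m; average speed = 38/17 = 38/17 m/s.

38/17 m/s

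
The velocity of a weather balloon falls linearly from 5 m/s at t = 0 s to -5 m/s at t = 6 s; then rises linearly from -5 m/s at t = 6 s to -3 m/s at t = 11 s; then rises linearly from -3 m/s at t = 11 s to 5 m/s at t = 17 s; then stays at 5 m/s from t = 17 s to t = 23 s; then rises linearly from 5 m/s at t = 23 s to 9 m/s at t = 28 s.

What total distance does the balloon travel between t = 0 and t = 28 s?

Total distance travelled is ∫|v| dt — sum the magnitudes of each area piece.
0–6 s: v = 0 at t = 3 s; triangle areas 7.5 + 7.5 = 15 m
6–11 s: |½(-5 + -3)(5)| = 20 m
11–17 s: v = 0 at t = 13.25 s; triangle areas 3.375 + 9.375 = 12.75 m
17–23 s: |5| × 6 = 30 m
23–28 s: |½(5 + 9)(5)| = 35 m
Total distance = 112.75 m

112.75 m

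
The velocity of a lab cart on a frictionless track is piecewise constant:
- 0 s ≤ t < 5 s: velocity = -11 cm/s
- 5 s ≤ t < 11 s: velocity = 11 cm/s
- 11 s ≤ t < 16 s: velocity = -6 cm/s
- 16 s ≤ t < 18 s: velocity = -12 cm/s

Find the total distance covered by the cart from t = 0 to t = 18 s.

Distance (not displacement) is the total path length: add the absolute areas under v-t.
0–5 s: |-11| × 5 = 55 cm
5–11 s: |11| × 6 = 66 cm
11–16 s: |-6| × 5 = 30 cm
16–18 s: |-12| × 2 = 24 cm
Total distance = 175 cm

175 cm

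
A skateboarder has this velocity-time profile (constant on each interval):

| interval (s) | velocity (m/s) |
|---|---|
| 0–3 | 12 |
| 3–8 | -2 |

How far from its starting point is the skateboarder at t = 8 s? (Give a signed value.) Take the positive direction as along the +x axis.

Displacement is the signed area under the v-t curve.
0–3 s: 12 × 3 = 36 m
3–8 s: -2 × 5 = -10 m
Net displacement = 26 m

26 m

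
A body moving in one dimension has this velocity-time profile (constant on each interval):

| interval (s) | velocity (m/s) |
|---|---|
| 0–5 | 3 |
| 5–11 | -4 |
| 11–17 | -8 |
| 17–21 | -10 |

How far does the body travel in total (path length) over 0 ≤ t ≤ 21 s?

127 m

Total distance travelled is ∫|v| dt — sum the magnitudes of each area piece.
0–5 s: |3| × 5 = 15 m
5–11 s: |-4| × 6 = 24 m
11–17 s: |-8| × 6 = 48 m
17–21 s: |-10| × 4 = 40 m
Total distance = 127 m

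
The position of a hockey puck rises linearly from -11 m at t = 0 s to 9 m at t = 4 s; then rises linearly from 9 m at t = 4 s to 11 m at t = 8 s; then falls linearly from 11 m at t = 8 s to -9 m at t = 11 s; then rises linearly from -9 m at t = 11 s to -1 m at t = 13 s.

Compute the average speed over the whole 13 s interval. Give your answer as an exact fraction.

50/13 m/s

Average speed = (total path length)/(elapsed time); on a piecewise-linear x-t graph the path length is Σ|Δx|.
0–4 s: |Δx| = |9 − -11| = 20 m
4–8 s: |Δx| = |11 − 9| = 2 m
8–11 s: |Δx| = |-9 − 11| = 20 m
11–13 s: |Δx| = |-1 − -9| = 8 m
Total path = 50 m; average speed = 50/13 = 50/13 m/s.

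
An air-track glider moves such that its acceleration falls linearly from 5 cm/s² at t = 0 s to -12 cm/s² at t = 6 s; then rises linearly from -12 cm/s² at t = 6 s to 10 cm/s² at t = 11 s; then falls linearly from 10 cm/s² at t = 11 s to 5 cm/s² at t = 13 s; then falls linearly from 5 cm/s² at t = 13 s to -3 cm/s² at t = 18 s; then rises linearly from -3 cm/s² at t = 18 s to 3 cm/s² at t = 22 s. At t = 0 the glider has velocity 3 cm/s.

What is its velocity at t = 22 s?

-3 cm/s

Δv equals the area under the a-t graph; then v = v₀ + Δv.
0–6 s: ½(5 + -12)(6) = -21 cm/s
6–11 s: ½(-12 + 10)(5) = -5 cm/s
11–13 s: ½(10 + 5)(2) = 15 cm/s
13–18 s: ½(5 + -3)(5) = 5 cm/s
18–22 s: ½(-3 + 3)(4) = 0 cm/s
Δv = -6 cm/s, so v(22) = 3 + (-6) = -3 cm/s.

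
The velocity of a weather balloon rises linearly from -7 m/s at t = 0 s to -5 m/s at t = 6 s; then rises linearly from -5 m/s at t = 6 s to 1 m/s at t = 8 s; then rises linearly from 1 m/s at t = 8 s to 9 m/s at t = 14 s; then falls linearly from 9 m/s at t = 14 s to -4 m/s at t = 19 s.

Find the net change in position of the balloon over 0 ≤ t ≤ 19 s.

Displacement is the signed area under the v-t curve.
0–6 s: ½(-7 + -5)(6) = -36 m
6–8 s: ½(-5 + 1)(2) = -4 m
8–14 s: ½(1 + 9)(6) = 30 m
14–19 s: ½(9 + -4)(5) = 12.5 m
Net displacement = 2.5 m

2.5 m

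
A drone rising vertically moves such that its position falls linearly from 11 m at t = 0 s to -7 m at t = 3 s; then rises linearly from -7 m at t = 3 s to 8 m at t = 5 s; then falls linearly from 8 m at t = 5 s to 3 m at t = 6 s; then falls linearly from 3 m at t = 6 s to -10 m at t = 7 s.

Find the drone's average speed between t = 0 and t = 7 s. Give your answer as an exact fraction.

Average speed = (total path length)/(elapsed time); on a piecewise-linear x-t graph the path length is Σ|Δx|.
0–3 s: |Δx| = |-7 − 11| = 18 m
3–5 s: |Δx| = |8 − -7| = 15 m
5–6 s: |Δx| = |3 − 8| = 5 m
6–7 s: |Δx| = |-10 − 3| = 13 m
Total path = 51 m; average speed = 51/7 = 51/7 m/s.

51/7 m/s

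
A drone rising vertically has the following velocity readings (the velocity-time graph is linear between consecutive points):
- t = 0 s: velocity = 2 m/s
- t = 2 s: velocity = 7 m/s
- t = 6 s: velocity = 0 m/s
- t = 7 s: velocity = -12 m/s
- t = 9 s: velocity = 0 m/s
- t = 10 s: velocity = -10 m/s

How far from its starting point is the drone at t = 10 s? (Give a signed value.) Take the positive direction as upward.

Net displacement equals the area under the velocity-time graph (areas below the axis count negative).
0–2 s: ½(2 + 7)(2) = 9 m
2–6 s: ½(7 + 0)(4) = 14 m
6–7 s: ½(0 + -12)(1) = -6 m
7–9 s: ½(-12 + 0)(2) = -12 m
9–10 s: ½(0 + -10)(1) = -5 m
Net displacement = 0 m

0 m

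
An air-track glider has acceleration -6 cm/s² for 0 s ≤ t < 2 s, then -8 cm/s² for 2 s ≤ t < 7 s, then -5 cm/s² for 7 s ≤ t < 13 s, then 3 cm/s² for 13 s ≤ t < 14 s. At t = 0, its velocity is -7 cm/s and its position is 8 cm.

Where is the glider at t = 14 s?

-744.5 cm

On each constant-a segment, Δv = aΔt and Δx = v₀Δt + ½aΔt²; chain segment to segment.
0–2 s: v starts -7 cm/s; Δx = -7·2 + ½·-6·2² = -26 cm; v ends -19 cm/s.
2–7 s: v starts -19 cm/s; Δx = -19·5 + ½·-8·5² = -195 cm; v ends -59 cm/s.
7–13 s: v starts -59 cm/s; Δx = -59·6 + ½·-5·6² = -444 cm; v ends -89 cm/s.
13–14 s: v starts -89 cm/s; Δx = -89·1 + ½·3·1² = -87.5 cm; v ends -86 cm/s.
x(14) = 8 + Σ Δx = -744.5 cm.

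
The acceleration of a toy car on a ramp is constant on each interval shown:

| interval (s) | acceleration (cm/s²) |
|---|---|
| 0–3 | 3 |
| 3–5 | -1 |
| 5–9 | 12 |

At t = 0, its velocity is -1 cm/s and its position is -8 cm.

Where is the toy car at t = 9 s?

On each constant-a segment, Δv = aΔt and Δx = v₀Δt + ½aΔt²; chain segment to segment.
0–3 s: v starts -1 cm/s; Δx = -1·3 + ½·3·3² = 10.5 cm; v ends 8 cm/s.
3–5 s: v starts 8 cm/s; Δx = 8·2 + ½·-1·2² = 14 cm; v ends 6 cm/s.
5–9 s: v starts 6 cm/s; Δx = 6·4 + ½·12·4² = 120 cm; v ends 54 cm/s.
x(9) = -8 + Σ Δx = 136.5 cm.

136.5 cm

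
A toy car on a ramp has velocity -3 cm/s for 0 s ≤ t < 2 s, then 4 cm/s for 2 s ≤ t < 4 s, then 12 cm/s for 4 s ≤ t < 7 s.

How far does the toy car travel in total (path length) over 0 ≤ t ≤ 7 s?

Distance (not displacement) is the total path length: add the absolute areas under v-t.
0–2 s: |-3| × 2 = 6 cm
2–4 s: |4| × 2 = 8 cm
4–7 s: |12| × 3 = 36 cm
Total distance = 50 cm

50 cm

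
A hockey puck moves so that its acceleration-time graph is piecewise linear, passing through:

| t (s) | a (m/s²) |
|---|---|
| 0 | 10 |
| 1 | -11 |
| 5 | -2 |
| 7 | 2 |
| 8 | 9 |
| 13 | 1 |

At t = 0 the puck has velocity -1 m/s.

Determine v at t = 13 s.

3 m/s

Δv equals the area under the a-t graph; then v = v₀ + Δv.
0–1 s: ½(10 + -11)(1) = -0.5 m/s
1–5 s: ½(-11 + -2)(4) = -26 m/s
5–7 s: ½(-2 + 2)(2) = 0 m/s
7–8 s: ½(2 + 9)(1) = 5.5 m/s
8–13 s: ½(9 + 1)(5) = 25 m/s
Δv = 4 m/s, so v(13) = -1 + (4) = 3 m/s.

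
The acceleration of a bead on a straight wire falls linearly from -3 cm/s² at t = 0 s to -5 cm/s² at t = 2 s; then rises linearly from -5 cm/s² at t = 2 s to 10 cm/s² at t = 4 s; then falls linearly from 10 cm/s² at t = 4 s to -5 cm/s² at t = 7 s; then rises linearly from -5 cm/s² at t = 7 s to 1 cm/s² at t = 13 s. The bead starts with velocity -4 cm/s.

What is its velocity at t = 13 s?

Δv equals the area under the a-t graph; then v = v₀ + Δv.
0–2 s: ½(-3 + -5)(2) = -8 cm/s
2–4 s: ½(-5 + 10)(2) = 5 cm/s
4–7 s: ½(10 + -5)(3) = 7.5 cm/s
7–13 s: ½(-5 + 1)(6) = -12 cm/s
Δv = -7.5 cm/s, so v(13) = -4 + (-7.5) = -11.5 cm/s.

-11.5 cm/s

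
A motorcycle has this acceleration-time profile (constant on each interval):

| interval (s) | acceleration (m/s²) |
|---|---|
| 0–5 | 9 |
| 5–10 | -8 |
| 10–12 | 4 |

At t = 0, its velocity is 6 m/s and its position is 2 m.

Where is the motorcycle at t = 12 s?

329.5 m

On each constant-a segment, Δv = aΔt and Δx = v₀Δt + ½aΔt²; chain segment to segment.
0–5 s: v starts 6 m/s; Δx = 6·5 + ½·9·5² = 142.5 m; v ends 51 m/s.
5–10 s: v starts 51 m/s; Δx = 51·5 + ½·-8·5² = 155 m; v ends 11 m/s.
10–12 s: v starts 11 m/s; Δx = 11·2 + ½·4·2² = 30 m; v ends 19 m/s.
x(12) = 2 + Σ Δx = 329.5 m.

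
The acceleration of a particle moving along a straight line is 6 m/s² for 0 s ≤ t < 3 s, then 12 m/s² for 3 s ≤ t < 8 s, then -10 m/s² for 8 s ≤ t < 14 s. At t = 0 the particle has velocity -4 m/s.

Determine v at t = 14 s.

Δv equals the area under the a-t graph; then v = v₀ + Δv.
0–3 s: 6 × 3 = 18 m/s
3–8 s: 12 × 5 = 60 m/s
8–14 s: -10 × 6 = -60 m/s
Δv = 18 m/s, so v(14) = -4 + (18) = 14 m/s.

14 m/s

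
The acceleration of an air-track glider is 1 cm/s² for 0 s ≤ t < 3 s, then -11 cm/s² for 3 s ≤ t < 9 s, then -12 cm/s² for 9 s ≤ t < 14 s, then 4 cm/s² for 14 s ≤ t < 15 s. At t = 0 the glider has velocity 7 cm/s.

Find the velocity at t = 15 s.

-112 cm/s

Δv equals the area under the a-t graph; then v = v₀ + Δv.
0–3 s: 1 × 3 = 3 cm/s
3–9 s: -11 × 6 = -66 cm/s
9–14 s: -12 × 5 = -60 cm/s
14–15 s: 4 × 1 = 4 cm/s
Δv = -119 cm/s, so v(15) = 7 + (-119) = -112 cm/s.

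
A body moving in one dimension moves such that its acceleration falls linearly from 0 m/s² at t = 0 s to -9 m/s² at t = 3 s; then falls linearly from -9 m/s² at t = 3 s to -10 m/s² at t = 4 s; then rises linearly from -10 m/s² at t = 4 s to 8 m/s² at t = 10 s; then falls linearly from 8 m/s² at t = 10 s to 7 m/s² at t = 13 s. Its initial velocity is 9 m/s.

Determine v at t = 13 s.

2.5 m/s

Δv equals the area under the a-t graph; then v = v₀ + Δv.
0–3 s: ½(0 + -9)(3) = -13.5 m/s
3–4 s: ½(-9 + -10)(1) = -9.5 m/s
4–10 s: ½(-10 + 8)(6) = -6 m/s
10–13 s: ½(8 + 7)(3) = 22.5 m/s
Δv = -6.5 m/s, so v(13) = 9 + (-6.5) = 2.5 m/s.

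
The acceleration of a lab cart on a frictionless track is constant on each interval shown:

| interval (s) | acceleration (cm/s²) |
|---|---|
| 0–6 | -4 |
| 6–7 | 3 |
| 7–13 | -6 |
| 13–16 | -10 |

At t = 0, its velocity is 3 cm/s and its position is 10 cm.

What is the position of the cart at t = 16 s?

On each constant-a segment, Δv = aΔt and Δx = v₀Δt + ½aΔt²; chain segment to segment.
0–6 s: v starts 3 cm/s; Δx = 3·6 + ½·-4·6² = -54 cm; v ends -21 cm/s.
6–7 s: v starts -21 cm/s; Δx = -21·1 + ½·3·1² = -19.5 cm; v ends -18 cm/s.
7–13 s: v starts -18 cm/s; Δx = -18·6 + ½·-6·6² = -216 cm; v ends -54 cm/s.
13–16 s: v starts -54 cm/s; Δx = -54·3 + ½·-10·3² = -207 cm; v ends -84 cm/s.
x(16) = 10 + Σ Δx = -486.5 cm.

-486.5 cm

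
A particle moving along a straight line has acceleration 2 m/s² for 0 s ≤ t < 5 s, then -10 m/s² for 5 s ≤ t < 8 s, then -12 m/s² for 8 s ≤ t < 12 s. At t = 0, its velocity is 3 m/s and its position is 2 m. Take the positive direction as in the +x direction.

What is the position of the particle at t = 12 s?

On each constant-a segment, Δv = aΔt and Δx = v₀Δt + ½aΔt²; chain segment to segment.
0–5 s: v starts 3 m/s; Δx = 3·5 + ½·2·5² = 40 m; v ends 13 m/s.
5–8 s: v starts 13 m/s; Δx = 13·3 + ½·-10·3² = -6 m; v ends -17 m/s.
8–12 s: v starts -17 m/s; Δx = -17·4 + ½·-12·4² = -164 m; v ends -65 m/s.
x(12) = 2 + Σ Δx = -128 m.

-128 m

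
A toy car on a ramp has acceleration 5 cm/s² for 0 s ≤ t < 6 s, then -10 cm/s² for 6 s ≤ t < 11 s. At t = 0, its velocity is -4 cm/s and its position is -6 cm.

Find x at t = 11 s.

65 cm

On each constant-a segment, Δv = aΔt and Δx = v₀Δt + ½aΔt²; chain segment to segment.
0–6 s: v starts -4 cm/s; Δx = -4·6 + ½·5·6² = 66 cm; v ends 26 cm/s.
6–11 s: v starts 26 cm/s; Δx = 26·5 + ½·-10·5² = 5 cm; v ends -24 cm/s.
x(11) = -6 + Σ Δx = 65 cm.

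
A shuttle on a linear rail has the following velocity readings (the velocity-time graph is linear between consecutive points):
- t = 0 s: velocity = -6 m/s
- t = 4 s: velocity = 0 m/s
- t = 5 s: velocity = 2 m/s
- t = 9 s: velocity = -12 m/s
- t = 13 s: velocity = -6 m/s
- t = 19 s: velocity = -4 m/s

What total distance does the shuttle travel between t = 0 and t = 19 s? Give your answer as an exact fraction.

Distance (not displacement) is the total path length: add the absolute areas under v-t.
0–4 s: |½(-6 + 0)(4)| = 12 m
4–5 s: |½(0 + 2)(1)| = 1 m
5–9 s: v = 0 at t = 39/7 s; triangle areas 4/7 + 144/7 = 148/7 m
9–13 s: |½(-12 + -6)(4)| = 36 m
13–19 s: |½(-6 + -4)(6)| = 30 m
Total distance = 701/7 m

701/7 m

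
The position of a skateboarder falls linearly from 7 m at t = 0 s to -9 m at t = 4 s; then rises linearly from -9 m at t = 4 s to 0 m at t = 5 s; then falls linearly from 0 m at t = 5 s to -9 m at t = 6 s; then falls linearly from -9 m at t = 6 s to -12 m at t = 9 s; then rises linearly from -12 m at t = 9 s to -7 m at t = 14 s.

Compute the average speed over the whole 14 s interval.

3 m/s

Average speed = (total path length)/(elapsed time); on a piecewise-linear x-t graph the path length is Σ|Δx|.
0–4 s: |Δx| = |-9 − 7| = 16 m
4–5 s: |Δx| = |0 − -9| = 9 m
5–6 s: |Δx| = |-9 − 0| = 9 m
6–9 s: |Δx| = |-12 − -9| = 3 m
9–14 s: |Δx| = |-7 − -12| = 5 m
Total path = 42 m; average speed = 42/14 = 3 m/s.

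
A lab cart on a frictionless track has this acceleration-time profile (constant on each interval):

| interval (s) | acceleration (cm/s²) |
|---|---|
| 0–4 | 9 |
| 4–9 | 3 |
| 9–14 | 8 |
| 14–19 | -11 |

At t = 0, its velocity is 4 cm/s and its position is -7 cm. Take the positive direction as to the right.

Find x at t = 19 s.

On each constant-a segment, Δv = aΔt and Δx = v₀Δt + ½aΔt²; chain segment to segment.
0–4 s: v starts 4 cm/s; Δx = 4·4 + ½·9·4² = 88 cm; v ends 40 cm/s.
4–9 s: v starts 40 cm/s; Δx = 40·5 + ½·3·5² = 237.5 cm; v ends 55 cm/s.
9–14 s: v starts 55 cm/s; Δx = 55·5 + ½·8·5² = 375 cm; v ends 95 cm/s.
14–19 s: v starts 95 cm/s; Δx = 95·5 + ½·-11·5² = 337.5 cm; v ends 40 cm/s.
x(19) = -7 + Σ Δx = 1031 cm.

1031 cm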